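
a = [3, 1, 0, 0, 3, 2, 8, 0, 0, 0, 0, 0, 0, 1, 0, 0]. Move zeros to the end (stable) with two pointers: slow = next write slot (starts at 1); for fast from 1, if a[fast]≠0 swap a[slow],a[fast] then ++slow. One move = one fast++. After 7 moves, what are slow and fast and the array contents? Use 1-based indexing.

slow=1 fast=1: a[fast]=3≠0 swap→a[1]=3, slow++,fast++
slow=2 fast=2: a[fast]=1≠0 swap→a[2]=1, slow++,fast++
slow=3 fast=3: a[fast]=0, fast++
slow=3 fast=4: a[fast]=0, fast++
slow=3 fast=5: a[fast]=3≠0 swap→a[3]=3, slow++,fast++
slow=4 fast=6: a[fast]=2≠0 swap→a[4]=2, slow++,fast++
slow=5 fast=7: a[fast]=8≠0 swap→a[5]=8, slow++,fast++

slow=6, fast=8, a=[3, 1, 3, 2, 8, 0, 0, 0, 0, 0, 0, 0, 0, 1, 0, 0]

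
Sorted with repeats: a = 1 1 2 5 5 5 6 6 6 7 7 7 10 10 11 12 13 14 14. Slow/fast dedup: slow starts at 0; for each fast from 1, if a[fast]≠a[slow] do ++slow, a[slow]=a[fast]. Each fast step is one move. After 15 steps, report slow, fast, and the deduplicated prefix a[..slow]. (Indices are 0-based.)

slow=0 fast=1: a[fast]=1=a[slow] dup, fast++
slow=0 fast=2: a[fast]=2≠a[slow]=1 write a[1]=2, slow++,fast++
slow=1 fast=3: a[fast]=5≠a[slow]=2 write a[2]=5, slow++,fast++
slow=2 fast=4: a[fast]=5=a[slow] dup, fast++
slow=2 fast=5: a[fast]=5=a[slow] dup, fast++
slow=2 fast=6: a[fast]=6≠a[slow]=5 write a[3]=6, slow++,fast++
slow=3 fast=7: a[fast]=6=a[slow] dup, fast++
slow=3 fast=8: a[fast]=6=a[slow] dup, fast++
slow=3 fast=9: a[fast]=7≠a[slow]=6 write a[4]=7, slow++,fast++
slow=4 fast=10: a[fast]=7=a[slow] dup, fast++
slow=4 fast=11: a[fast]=7=a[slow] dup, fast++
slow=4 fast=12: a[fast]=10≠a[slow]=7 write a[5]=10, slow++,fast++
slow=5 fast=13: a[fast]=10=a[slow] dup, fast++
slow=5 fast=14: a[fast]=11≠a[slow]=10 write a[6]=11, slow++,fast++
slow=6 fast=15: a[fast]=12≠a[slow]=11 write a[7]=12, slow++,fast++

slow=7, fast=16, prefix=[1, 2, 5, 6, 7, 10, 11, 12]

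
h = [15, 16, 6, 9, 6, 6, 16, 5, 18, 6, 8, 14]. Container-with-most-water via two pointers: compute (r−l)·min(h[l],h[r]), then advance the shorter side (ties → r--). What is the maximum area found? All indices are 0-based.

max area = 154

[0,11] min(15,14)*11=154 best=154 * → r--
[0,10] min(15,8)*10=80 best=154 → r--
[0,9] min(15,6)*9=54 best=154 → r--
[0,8] min(15,18)*8=120 best=154 → l++
[1,8] min(16,18)*7=112 best=154 → l++
[2,8] min(6,18)*6=36 best=154 → l++
[3,8] min(9,18)*5=45 best=154 → l++
[4,8] min(6,18)*4=24 best=154 → l++
[5,8] min(6,18)*3=18 best=154 → l++
[6,8] min(16,18)*2=32 best=154 → l++
[7,8] min(5,18)*1=5 best=154 → l++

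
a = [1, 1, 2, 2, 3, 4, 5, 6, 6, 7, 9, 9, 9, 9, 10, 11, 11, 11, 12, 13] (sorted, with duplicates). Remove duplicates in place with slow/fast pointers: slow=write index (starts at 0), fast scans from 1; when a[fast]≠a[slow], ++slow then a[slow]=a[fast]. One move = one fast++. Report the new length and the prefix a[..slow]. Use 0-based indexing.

slow=0 fast=1: a[fast]=1=a[slow] dup, fast++
slow=0 fast=2: a[fast]=2≠a[slow]=1 write a[1]=2, slow++,fast++
slow=1 fast=3: a[fast]=2=a[slow] dup, fast++
slow=1 fast=4: a[fast]=3≠a[slow]=2 write a[2]=3, slow++,fast++
slow=2 fast=5: a[fast]=4≠a[slow]=3 write a[3]=4, slow++,fast++
slow=3 fast=6: a[fast]=5≠a[slow]=4 write a[4]=5, slow++,fast++
slow=4 fast=7: a[fast]=6≠a[slow]=5 write a[5]=6, slow++,fast++
slow=5 fast=8: a[fast]=6=a[slow] dup, fast++
slow=5 fast=9: a[fast]=7≠a[slow]=6 write a[6]=7, slow++,fast++
slow=6 fast=10: a[fast]=9≠a[slow]=7 write a[7]=9, slow++,fast++
slow=7 fast=11: a[fast]=9=a[slow] dup, fast++
slow=7 fast=12: a[fast]=9=a[slow] dup, fast++
slow=7 fast=13: a[fast]=9=a[slow] dup, fast++
slow=7 fast=14: a[fast]=10≠a[slow]=9 write a[8]=10, slow++,fast++
slow=8 fast=15: a[fast]=11≠a[slow]=10 write a[9]=11, slow++,fast++
slow=9 fast=16: a[fast]=11=a[slow] dup, fast++
slow=9 fast=17: a[fast]=11=a[slow] dup, fast++
slow=9 fast=18: a[fast]=12≠a[slow]=11 write a[10]=12, slow++,fast++
slow=10 fast=19: a[fast]=13≠a[slow]=12 write a[11]=13, slow++,fast++

length 12; prefix = [1, 2, 3, 4, 5, 6, 7, 9, 10, 11, 12, 13]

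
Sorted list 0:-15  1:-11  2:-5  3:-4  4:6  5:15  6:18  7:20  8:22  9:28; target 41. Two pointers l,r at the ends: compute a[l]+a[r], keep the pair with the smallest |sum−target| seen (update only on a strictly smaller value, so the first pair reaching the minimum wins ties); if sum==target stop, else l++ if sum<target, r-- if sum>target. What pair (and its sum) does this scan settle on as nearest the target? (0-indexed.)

pair (18, 22) with sum 40 (|Δ|=1)

[0,9] -15+28=13 d=28 * → l++
[1,9] -11+28=17 d=24 * → l++
[2,9] -5+28=23 d=18 * → l++
[3,9] -4+28=24 d=17 * → l++
[4,9] 6+28=34 d=7 * → l++
[5,9] 15+28=43 d=2 * → r--
[5,8] 15+22=37 d=4 → l++
[6,8] 18+22=40 d=1 * → l++
[7,8] 20+22=42 d=1 → r--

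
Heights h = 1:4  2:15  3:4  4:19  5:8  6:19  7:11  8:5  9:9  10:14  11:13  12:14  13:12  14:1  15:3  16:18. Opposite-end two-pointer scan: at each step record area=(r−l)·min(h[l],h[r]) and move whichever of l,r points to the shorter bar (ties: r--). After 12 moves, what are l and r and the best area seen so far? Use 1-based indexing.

l=1 r=16: min(4,18)*15=60 best=60 *, l++
l=2 r=16: min(15,18)*14=210 best=210 *, l++
l=3 r=16: min(4,18)*13=52 best=210, l++
l=4 r=16: min(19,18)*12=216 best=216 *, r--
l=4 r=15: min(19,3)*11=33 best=216, r--
l=4 r=14: min(19,1)*10=10 best=216, r--
l=4 r=13: min(19,12)*9=108 best=216, r--
l=4 r=12: min(19,14)*8=112 best=216, r--
l=4 r=11: min(19,13)*7=91 best=216, r--
l=4 r=10: min(19,14)*6=84 best=216, r--
l=4 r=9: min(19,9)*5=45 best=216, r--
l=4 r=8: min(19,5)*4=20 best=216, r--

l=4, r=7, best area=216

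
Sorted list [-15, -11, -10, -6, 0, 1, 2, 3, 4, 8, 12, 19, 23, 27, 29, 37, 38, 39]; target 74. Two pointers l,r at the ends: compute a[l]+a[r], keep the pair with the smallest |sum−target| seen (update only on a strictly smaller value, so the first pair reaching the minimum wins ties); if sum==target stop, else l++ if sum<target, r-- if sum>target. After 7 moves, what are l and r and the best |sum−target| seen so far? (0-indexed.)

l=7, r=17, best |Δ|=33

[0,17] -15+39=24 d=50 * → l++
[1,17] -11+39=28 d=46 * → l++
[2,17] -10+39=29 d=45 * → l++
[3,17] -6+39=33 d=41 * → l++
[4,17] 0+39=39 d=35 * → l++
[5,17] 1+39=40 d=34 * → l++
[6,17] 2+39=41 d=33 * → l++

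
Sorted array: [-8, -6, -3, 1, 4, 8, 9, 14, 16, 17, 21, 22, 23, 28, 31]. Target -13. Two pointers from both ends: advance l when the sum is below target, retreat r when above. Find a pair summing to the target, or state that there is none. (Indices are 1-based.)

[1,15] -8+31=23 >-13 → r--
[1,14] -8+28=20 >-13 → r--
[1,13] -8+23=15 >-13 → r--
[1,12] -8+22=14 >-13 → r--
[1,11] -8+21=13 >-13 → r--
[1,10] -8+17=9 >-13 → r--
[1,9] -8+16=8 >-13 → r--
[1,8] -8+14=6 >-13 → r--
[1,7] -8+9=1 >-13 → r--
[1,6] -8+8=0 >-13 → r--
[1,5] -8+4=-4 >-13 → r--
[1,4] -8+1=-7 >-13 → r--
[1,3] -8+-3=-11 >-13 → r--
[1,2] -8+-6=-14 <-13 → l++

no pair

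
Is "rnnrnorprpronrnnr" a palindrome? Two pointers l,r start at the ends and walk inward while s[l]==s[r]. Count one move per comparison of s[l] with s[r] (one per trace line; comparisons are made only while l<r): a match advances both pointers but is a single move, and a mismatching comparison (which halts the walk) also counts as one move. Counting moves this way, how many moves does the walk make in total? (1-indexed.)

8 moves

[1,17] 'r'=='r' → l++,r--
[2,16] 'n'=='n' → l++,r--
[3,15] 'n'=='n' → l++,r--
[4,14] 'r'=='r' → l++,r--
[5,13] 'n'=='n' → l++,r--
[6,12] 'o'=='o' → l++,r--
[7,11] 'r'=='r' → l++,r--
[8,10] 'p'=='p' → l++,r--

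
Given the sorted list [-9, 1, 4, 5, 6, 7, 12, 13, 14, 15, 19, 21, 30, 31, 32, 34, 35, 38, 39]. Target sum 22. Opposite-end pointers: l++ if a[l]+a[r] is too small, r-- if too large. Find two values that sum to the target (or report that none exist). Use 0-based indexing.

[0,18] -9+39=30 >22 → r--
[0,17] -9+38=29 >22 → r--
[0,16] -9+35=26 >22 → r--
[0,15] -9+34=25 >22 → r--
[0,14] -9+32=23 >22 → r--
[0,13] -9+31=22 → found

(-9, 31)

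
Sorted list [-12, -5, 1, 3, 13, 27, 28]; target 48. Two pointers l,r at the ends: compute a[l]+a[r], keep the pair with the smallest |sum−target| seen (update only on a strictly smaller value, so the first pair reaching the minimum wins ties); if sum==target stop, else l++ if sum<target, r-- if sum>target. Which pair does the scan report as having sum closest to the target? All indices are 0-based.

pair (13, 28) with sum 41 (|Δ|=7)

[0,6] -12+28=16 d=32 * → l++
[1,6] -5+28=23 d=25 * → l++
[2,6] 1+28=29 d=19 * → l++
[3,6] 3+28=31 d=17 * → l++
[4,6] 13+28=41 d=7 * → l++
[5,6] 27+28=55 d=7 → r--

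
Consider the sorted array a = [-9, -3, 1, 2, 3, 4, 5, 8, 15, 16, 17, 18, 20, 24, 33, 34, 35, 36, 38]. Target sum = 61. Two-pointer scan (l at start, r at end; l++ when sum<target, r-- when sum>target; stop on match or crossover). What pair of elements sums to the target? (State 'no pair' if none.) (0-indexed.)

no pair

[0,18] -9+38=29 <61 → l++
[1,18] -3+38=35 <61 → l++
[2,18] 1+38=39 <61 → l++
[3,18] 2+38=40 <61 → l++
[4,18] 3+38=41 <61 → l++
[5,18] 4+38=42 <61 → l++
[6,18] 5+38=43 <61 → l++
[7,18] 8+38=46 <61 → l++
[8,18] 15+38=53 <61 → l++
[9,18] 16+38=54 <61 → l++
[10,18] 17+38=55 <61 → l++
[11,18] 18+38=56 <61 → l++
[12,18] 20+38=58 <61 → l++
[13,18] 24+38=62 >61 → r--
[13,17] 24+36=60 <61 → l++
[14,17] 33+36=69 >61 → r--
[14,16] 33+35=68 >61 → r--
[14,15] 33+34=67 >61 → r--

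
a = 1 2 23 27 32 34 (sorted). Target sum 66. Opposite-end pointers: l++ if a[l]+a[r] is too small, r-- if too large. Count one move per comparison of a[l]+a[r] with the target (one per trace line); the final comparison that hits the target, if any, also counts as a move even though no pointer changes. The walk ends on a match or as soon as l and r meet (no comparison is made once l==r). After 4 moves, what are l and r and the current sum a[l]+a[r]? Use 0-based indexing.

[0,5] 1+34=35 <66 → l++
[1,5] 2+34=36 <66 → l++
[2,5] 23+34=57 <66 → l++
[3,5] 27+34=61 <66 → l++

l=4, r=5, sum=66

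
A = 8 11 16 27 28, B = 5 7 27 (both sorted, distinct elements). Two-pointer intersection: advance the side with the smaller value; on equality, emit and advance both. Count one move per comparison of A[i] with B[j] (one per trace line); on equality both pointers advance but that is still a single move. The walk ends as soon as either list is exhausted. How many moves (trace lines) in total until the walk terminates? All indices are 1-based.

i=1 j=1: 8>5, j++
i=1 j=2: 8>7, j++
i=1 j=3: 8<27, i++
i=2 j=3: 11<27, i++
i=3 j=3: 16<27, i++
i=4 j=3: 27==27 emit, i++,j++

6 moves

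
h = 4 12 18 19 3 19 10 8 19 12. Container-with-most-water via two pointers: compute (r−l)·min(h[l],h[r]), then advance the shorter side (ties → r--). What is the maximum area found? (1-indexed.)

max area = 108

l=1 r=10: min(4,12)*9=36 best=36 *, l++
l=2 r=10: min(12,12)*8=96 best=96 *, r--
l=2 r=9: min(12,19)*7=84 best=96, l++
l=3 r=9: min(18,19)*6=108 best=108 *, l++
l=4 r=9: min(19,19)*5=95 best=108, r--
l=4 r=8: min(19,8)*4=32 best=108, r--
l=4 r=7: min(19,10)*3=30 best=108, r--
l=4 r=6: min(19,19)*2=38 best=108, r--
l=4 r=5: min(19,3)*1=3 best=108, r--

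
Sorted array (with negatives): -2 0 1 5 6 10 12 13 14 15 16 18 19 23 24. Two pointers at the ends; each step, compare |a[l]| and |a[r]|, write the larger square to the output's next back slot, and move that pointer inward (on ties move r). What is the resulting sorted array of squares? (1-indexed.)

[0, 1, 4, 25, 36, 100, 144, 169, 196, 225, 256, 324, 361, 529, 576]

[1,15] |-2|<=|24| out[15]=576 → r--
[1,14] |-2|<=|23| out[14]=529 → r--
[1,13] |-2|<=|19| out[13]=361 → r--
[1,12] |-2|<=|18| out[12]=324 → r--
[1,11] |-2|<=|16| out[11]=256 → r--
[1,10] |-2|<=|15| out[10]=225 → r--
[1,9] |-2|<=|14| out[9]=196 → r--
[1,8] |-2|<=|13| out[8]=169 → r--
[1,7] |-2|<=|12| out[7]=144 → r--
[1,6] |-2|<=|10| out[6]=100 → r--
[1,5] |-2|<=|6| out[5]=36 → r--
[1,4] |-2|<=|5| out[4]=25 → r--
[1,3] |-2|>|1| out[3]=4 → l++
[2,3] |0|<=|1| out[2]=1 → r--
[2,2] |0|<=|0| out[1]=0 → r--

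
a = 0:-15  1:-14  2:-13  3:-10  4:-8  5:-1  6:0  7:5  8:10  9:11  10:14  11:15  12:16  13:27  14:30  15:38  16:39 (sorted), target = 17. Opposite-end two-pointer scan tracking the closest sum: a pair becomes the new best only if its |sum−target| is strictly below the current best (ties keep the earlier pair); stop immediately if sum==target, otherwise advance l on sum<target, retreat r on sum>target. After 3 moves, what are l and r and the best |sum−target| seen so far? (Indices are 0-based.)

[0,16] -15+39=24 d=7 * → r--
[0,15] -15+38=23 d=6 * → r--
[0,14] -15+30=15 d=2 * → l++

l=1, r=14, best |Δ|=2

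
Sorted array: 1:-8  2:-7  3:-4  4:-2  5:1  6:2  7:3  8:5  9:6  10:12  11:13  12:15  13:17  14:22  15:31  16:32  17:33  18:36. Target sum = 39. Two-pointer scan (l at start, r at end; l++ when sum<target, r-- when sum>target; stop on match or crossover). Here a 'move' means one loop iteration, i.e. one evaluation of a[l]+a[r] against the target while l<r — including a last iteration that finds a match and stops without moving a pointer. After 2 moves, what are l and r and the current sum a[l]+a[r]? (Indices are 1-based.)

l=1 r=18: -8+36=28 <39, l++
l=2 r=18: -7+36=29 <39, l++

l=3, r=18, sum=32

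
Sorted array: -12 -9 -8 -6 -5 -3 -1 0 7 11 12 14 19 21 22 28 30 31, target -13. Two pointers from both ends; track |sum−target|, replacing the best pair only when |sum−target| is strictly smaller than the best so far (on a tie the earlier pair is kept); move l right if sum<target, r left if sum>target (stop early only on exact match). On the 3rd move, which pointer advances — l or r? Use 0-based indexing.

l=0 r=17: -12+31=19 d=32 *, r--
l=0 r=16: -12+30=18 d=31 *, r--
l=0 r=15: -12+28=16 d=29 *, r--

r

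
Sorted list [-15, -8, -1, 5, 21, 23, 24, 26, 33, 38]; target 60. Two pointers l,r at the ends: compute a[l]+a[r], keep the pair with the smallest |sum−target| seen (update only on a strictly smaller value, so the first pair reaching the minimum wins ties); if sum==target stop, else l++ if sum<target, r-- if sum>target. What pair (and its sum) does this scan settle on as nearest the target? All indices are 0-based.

pair (21, 38) with sum 59 (|Δ|=1)

l=0 r=9: -15+38=23 d=37 *, l++
l=1 r=9: -8+38=30 d=30 *, l++
l=2 r=9: -1+38=37 d=23 *, l++
l=3 r=9: 5+38=43 d=17 *, l++
l=4 r=9: 21+38=59 d=1 *, l++
l=5 r=9: 23+38=61 d=1, r--
l=5 r=8: 23+33=56 d=4, l++
l=6 r=8: 24+33=57 d=3, l++
l=7 r=8: 26+33=59 d=1, l++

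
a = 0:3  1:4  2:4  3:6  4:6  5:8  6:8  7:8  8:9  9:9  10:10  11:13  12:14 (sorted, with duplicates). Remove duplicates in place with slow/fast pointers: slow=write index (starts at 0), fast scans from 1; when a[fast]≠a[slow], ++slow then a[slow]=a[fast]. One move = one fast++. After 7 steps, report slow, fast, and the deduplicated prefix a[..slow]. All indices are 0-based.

slow=3, fast=8, prefix=[3, 4, 6, 8]

(s=0,f=1) a[fast]=4≠a[slow]=3 write a[1]=4 → slow++,fast++
(s=1,f=2) a[fast]=4=a[slow] dup → fast++
(s=1,f=3) a[fast]=6≠a[slow]=4 write a[2]=6 → slow++,fast++
(s=2,f=4) a[fast]=6=a[slow] dup → fast++
(s=2,f=5) a[fast]=8≠a[slow]=6 write a[3]=8 → slow++,fast++
(s=3,f=6) a[fast]=8=a[slow] dup → fast++
(s=3,f=7) a[fast]=8=a[slow] dup → fast++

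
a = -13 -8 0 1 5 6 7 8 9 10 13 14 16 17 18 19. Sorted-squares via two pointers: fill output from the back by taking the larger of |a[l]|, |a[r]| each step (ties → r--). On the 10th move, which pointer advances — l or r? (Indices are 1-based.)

r

l=1 r=16: |-13|<=|19| out[16]=361, r--
l=1 r=15: |-13|<=|18| out[15]=324, r--
l=1 r=14: |-13|<=|17| out[14]=289, r--
l=1 r=13: |-13|<=|16| out[13]=256, r--
l=1 r=12: |-13|<=|14| out[12]=196, r--
l=1 r=11: |-13|<=|13| out[11]=169, r--
l=1 r=10: |-13|>|10| out[10]=169, l++
l=2 r=10: |-8|<=|10| out[9]=100, r--
l=2 r=9: |-8|<=|9| out[8]=81, r--
l=2 r=8: |-8|<=|8| out[7]=64, r--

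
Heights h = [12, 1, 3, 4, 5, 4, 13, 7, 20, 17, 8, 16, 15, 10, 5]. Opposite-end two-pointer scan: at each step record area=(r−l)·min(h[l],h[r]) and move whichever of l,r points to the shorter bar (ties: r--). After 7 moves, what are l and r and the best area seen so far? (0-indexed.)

l=5, r=12, best area=144

[0,14] min(12,5)*14=70 best=70 * → r--
[0,13] min(12,10)*13=130 best=130 * → r--
[0,12] min(12,15)*12=144 best=144 * → l++
[1,12] min(1,15)*11=11 best=144 → l++
[2,12] min(3,15)*10=30 best=144 → l++
[3,12] min(4,15)*9=36 best=144 → l++
[4,12] min(5,15)*8=40 best=144 → l++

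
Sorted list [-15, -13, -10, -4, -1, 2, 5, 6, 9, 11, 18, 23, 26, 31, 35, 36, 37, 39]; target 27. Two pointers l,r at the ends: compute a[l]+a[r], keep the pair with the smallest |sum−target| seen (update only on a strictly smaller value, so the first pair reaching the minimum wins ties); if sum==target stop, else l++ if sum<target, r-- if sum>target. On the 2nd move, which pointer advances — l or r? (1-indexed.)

l=1 r=18: -15+39=24 d=3 *, l++
l=2 r=18: -13+39=26 d=1 *, l++

l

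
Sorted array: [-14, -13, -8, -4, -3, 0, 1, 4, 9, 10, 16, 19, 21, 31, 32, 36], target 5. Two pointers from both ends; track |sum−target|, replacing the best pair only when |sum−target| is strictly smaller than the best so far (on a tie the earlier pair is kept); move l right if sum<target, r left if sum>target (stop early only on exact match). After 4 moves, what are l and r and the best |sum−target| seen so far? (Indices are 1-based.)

l=1, r=12, best |Δ|=2

l=1 r=16: -14+36=22 d=17 *, r--
l=1 r=15: -14+32=18 d=13 *, r--
l=1 r=14: -14+31=17 d=12 *, r--
l=1 r=13: -14+21=7 d=2 *, r--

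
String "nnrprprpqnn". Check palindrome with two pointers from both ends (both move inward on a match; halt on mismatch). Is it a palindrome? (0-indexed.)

not a palindrome (mismatch at 2,8)

l=0 r=10: 'n'=='n', l++,r--
l=1 r=9: 'n'=='n', l++,r--
l=2 r=8: 'r'!='q', stop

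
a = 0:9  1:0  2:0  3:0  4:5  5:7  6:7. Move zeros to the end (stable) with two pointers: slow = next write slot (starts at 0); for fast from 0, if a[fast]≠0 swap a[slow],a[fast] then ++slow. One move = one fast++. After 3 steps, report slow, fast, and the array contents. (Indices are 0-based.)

slow=1, fast=3, a=[9, 0, 0, 0, 5, 7, 7]

(s=0,f=0) a[fast]=9≠0 swap→a[0]=9 → slow++,fast++
(s=1,f=1) a[fast]=0 → fast++
(s=1,f=2) a[fast]=0 → fast++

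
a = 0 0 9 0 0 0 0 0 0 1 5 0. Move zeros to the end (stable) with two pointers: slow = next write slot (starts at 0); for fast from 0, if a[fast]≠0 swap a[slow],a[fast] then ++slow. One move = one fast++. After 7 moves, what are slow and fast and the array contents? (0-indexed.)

(s=0,f=0) a[fast]=0 → fast++
(s=0,f=1) a[fast]=0 → fast++
(s=0,f=2) a[fast]=9≠0 swap→a[0]=9 → slow++,fast++
(s=1,f=3) a[fast]=0 → fast++
(s=1,f=4) a[fast]=0 → fast++
(s=1,f=5) a[fast]=0 → fast++
(s=1,f=6) a[fast]=0 → fast++

slow=1, fast=7, a=[9, 0, 0, 0, 0, 0, 0, 0, 0, 1, 5, 0]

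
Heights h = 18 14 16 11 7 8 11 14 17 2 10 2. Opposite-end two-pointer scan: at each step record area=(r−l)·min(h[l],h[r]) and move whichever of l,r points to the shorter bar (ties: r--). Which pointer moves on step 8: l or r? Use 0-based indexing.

r

[0,11] min(18,2)*11=22 best=22 * → r--
[0,10] min(18,10)*10=100 best=100 * → r--
[0,9] min(18,2)*9=18 best=100 → r--
[0,8] min(18,17)*8=136 best=136 * → r--
[0,7] min(18,14)*7=98 best=136 → r--
[0,6] min(18,11)*6=66 best=136 → r--
[0,5] min(18,8)*5=40 best=136 → r--
[0,4] min(18,7)*4=28 best=136 → r--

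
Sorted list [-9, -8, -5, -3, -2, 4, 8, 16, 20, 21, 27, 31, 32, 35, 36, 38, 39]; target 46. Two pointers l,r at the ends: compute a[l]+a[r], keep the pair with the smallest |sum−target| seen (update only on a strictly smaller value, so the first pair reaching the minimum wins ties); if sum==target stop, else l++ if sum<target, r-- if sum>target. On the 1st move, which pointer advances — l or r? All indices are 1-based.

l=1 r=17: -9+39=30 d=16 *, l++

l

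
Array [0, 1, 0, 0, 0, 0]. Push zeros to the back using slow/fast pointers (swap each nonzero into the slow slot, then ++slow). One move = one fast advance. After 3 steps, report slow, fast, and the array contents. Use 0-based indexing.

slow=1, fast=3, a=[1, 0, 0, 0, 0, 0]

slow=0 fast=0: a[fast]=0, fast++
slow=0 fast=1: a[fast]=1≠0 swap→a[0]=1, slow++,fast++
slow=1 fast=2: a[fast]=0, fast++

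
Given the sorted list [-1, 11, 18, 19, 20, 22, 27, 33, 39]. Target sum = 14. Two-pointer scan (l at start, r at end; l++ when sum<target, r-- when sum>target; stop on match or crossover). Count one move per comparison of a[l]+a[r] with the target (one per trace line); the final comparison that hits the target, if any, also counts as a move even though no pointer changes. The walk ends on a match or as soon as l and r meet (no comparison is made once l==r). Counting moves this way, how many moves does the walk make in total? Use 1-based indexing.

8 moves

l=1 r=9: -1+39=38 >14, r--
l=1 r=8: -1+33=32 >14, r--
l=1 r=7: -1+27=26 >14, r--
l=1 r=6: -1+22=21 >14, r--
l=1 r=5: -1+20=19 >14, r--
l=1 r=4: -1+19=18 >14, r--
l=1 r=3: -1+18=17 >14, r--
l=1 r=2: -1+11=10 <14, l++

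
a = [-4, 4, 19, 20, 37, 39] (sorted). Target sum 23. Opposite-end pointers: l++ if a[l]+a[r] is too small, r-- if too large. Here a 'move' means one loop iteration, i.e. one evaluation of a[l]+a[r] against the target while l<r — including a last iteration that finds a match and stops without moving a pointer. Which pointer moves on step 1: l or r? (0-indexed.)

[0,5] -4+39=35 >23 → r--

r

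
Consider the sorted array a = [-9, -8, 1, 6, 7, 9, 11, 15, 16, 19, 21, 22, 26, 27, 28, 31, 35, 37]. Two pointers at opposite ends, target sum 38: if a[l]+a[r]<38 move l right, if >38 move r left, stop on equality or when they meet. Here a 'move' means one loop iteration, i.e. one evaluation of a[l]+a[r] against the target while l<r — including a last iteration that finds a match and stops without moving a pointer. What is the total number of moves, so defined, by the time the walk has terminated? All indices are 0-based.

3 moves

l=0 r=17: -9+37=28 <38, l++
l=1 r=17: -8+37=29 <38, l++
l=2 r=17: 1+37=38, found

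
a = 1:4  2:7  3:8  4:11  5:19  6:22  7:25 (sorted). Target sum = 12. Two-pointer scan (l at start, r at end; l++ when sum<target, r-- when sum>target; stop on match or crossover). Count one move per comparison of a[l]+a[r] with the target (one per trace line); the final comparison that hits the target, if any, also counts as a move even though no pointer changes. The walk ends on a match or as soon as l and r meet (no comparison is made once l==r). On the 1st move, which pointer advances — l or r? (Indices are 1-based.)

r

l=1 r=7: 4+25=29 >12, r--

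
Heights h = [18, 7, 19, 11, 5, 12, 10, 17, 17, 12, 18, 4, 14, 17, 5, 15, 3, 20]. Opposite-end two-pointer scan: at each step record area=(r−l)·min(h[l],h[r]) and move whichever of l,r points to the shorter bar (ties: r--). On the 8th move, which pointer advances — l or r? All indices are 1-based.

l

l=1 r=18: min(18,20)*17=306 best=306 *, l++
l=2 r=18: min(7,20)*16=112 best=306, l++
l=3 r=18: min(19,20)*15=285 best=306, l++
l=4 r=18: min(11,20)*14=154 best=306, l++
l=5 r=18: min(5,20)*13=65 best=306, l++
l=6 r=18: min(12,20)*12=144 best=306, l++
l=7 r=18: min(10,20)*11=110 best=306, l++
l=8 r=18: min(17,20)*10=170 best=306, l++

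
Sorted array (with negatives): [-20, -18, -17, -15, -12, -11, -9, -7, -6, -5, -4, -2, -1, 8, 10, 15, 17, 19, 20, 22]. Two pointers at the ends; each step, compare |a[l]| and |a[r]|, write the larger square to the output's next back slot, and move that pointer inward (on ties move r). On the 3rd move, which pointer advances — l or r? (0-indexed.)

l

[0,19] |-20|<=|22| out[19]=484 → r--
[0,18] |-20|<=|20| out[18]=400 → r--
[0,17] |-20|>|19| out[17]=400 → l++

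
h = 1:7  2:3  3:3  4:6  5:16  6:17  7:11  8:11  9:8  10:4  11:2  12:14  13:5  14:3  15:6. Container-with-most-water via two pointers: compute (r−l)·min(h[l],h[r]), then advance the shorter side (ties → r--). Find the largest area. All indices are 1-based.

max area = 98

[1,15] min(7,6)*14=84 best=84 * → r--
[1,14] min(7,3)*13=39 best=84 → r--
[1,13] min(7,5)*12=60 best=84 → r--
[1,12] min(7,14)*11=77 best=84 → l++
[2,12] min(3,14)*10=30 best=84 → l++
[3,12] min(3,14)*9=27 best=84 → l++
[4,12] min(6,14)*8=48 best=84 → l++
[5,12] min(16,14)*7=98 best=98 * → r--
[5,11] min(16,2)*6=12 best=98 → r--
[5,10] min(16,4)*5=20 best=98 → r--
[5,9] min(16,8)*4=32 best=98 → r--
[5,8] min(16,11)*3=33 best=98 → r--
[5,7] min(16,11)*2=22 best=98 → r--
[5,6] min(16,17)*1=16 best=98 → l++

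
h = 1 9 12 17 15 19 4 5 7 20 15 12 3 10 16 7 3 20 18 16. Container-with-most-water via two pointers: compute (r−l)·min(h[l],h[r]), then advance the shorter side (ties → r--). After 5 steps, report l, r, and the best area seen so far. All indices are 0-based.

[0,19] min(1,16)*19=19 best=19 * → l++
[1,19] min(9,16)*18=162 best=162 * → l++
[2,19] min(12,16)*17=204 best=204 * → l++
[3,19] min(17,16)*16=256 best=256 * → r--
[3,18] min(17,18)*15=255 best=256 → l++

l=4, r=18, best area=256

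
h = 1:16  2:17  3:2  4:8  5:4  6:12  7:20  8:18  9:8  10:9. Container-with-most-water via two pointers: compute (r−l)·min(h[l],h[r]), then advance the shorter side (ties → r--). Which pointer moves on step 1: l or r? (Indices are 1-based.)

[1,10] min(16,9)*9=81 best=81 * → r--

r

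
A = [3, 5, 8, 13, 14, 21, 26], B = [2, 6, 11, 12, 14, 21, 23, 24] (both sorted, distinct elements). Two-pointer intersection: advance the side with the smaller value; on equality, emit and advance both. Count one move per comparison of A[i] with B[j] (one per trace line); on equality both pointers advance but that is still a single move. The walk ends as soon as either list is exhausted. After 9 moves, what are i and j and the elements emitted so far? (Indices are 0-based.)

i=5, j=5, emitted=[14]

i=0 j=0: 3>2, j++
i=0 j=1: 3<6, i++
i=1 j=1: 5<6, i++
i=2 j=1: 8>6, j++
i=2 j=2: 8<11, i++
i=3 j=2: 13>11, j++
i=3 j=3: 13>12, j++
i=3 j=4: 13<14, i++
i=4 j=4: 14==14 emit, i++,j++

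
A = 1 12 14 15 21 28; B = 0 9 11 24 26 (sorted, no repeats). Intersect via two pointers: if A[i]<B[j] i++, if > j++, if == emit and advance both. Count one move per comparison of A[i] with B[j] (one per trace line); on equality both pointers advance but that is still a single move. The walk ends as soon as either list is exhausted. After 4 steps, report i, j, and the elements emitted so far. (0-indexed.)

[i=0,j=0] 1>0 → j++
[i=0,j=1] 1<9 → i++
[i=1,j=1] 12>9 → j++
[i=1,j=2] 12>11 → j++

i=1, j=3, emitted=[]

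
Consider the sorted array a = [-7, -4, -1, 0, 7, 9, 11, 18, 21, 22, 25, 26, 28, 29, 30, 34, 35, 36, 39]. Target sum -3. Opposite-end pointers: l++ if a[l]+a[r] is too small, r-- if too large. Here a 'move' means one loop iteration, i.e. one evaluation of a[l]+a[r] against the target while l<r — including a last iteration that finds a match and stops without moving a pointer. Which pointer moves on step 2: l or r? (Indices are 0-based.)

l=0 r=18: -7+39=32 >-3, r--
l=0 r=17: -7+36=29 >-3, r--

r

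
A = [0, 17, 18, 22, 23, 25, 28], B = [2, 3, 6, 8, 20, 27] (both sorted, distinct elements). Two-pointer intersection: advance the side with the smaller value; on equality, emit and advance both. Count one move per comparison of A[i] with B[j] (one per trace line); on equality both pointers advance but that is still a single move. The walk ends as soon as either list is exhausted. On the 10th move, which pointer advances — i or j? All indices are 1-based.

[i=1,j=1] 0<2 → i++
[i=2,j=1] 17>2 → j++
[i=2,j=2] 17>3 → j++
[i=2,j=3] 17>6 → j++
[i=2,j=4] 17>8 → j++
[i=2,j=5] 17<20 → i++
[i=3,j=5] 18<20 → i++
[i=4,j=5] 22>20 → j++
[i=4,j=6] 22<27 → i++
[i=5,j=6] 23<27 → i++

i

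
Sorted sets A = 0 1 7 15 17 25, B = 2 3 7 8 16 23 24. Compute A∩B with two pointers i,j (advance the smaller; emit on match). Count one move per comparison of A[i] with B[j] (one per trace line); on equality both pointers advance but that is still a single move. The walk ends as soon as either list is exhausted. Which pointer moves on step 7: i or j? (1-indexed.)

i=1 j=1: 0<2, i++
i=2 j=1: 1<2, i++
i=3 j=1: 7>2, j++
i=3 j=2: 7>3, j++
i=3 j=3: 7==7 emit, i++,j++
i=4 j=4: 15>8, j++
i=4 j=5: 15<16, i++

i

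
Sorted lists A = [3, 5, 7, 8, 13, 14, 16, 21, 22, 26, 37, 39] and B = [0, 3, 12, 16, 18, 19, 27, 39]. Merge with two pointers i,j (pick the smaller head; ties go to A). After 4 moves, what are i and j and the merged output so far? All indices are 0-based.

i=0 j=0: A[i]=3>B[j]=0 take 0, j++
i=0 j=1: A[i]=3<=B[j]=3 take 3, i++
i=1 j=1: A[i]=5>B[j]=3 take 3, j++
i=1 j=2: A[i]=5<=B[j]=12 take 5, i++

i=2, j=2, merged so far=[0, 3, 3, 5]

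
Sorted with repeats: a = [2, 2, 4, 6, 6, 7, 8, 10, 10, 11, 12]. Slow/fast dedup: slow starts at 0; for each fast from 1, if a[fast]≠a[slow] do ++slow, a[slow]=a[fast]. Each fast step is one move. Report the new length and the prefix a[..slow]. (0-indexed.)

length 8; prefix = [2, 4, 6, 7, 8, 10, 11, 12]

slow=0 fast=1: a[fast]=2=a[slow] dup, fast++
slow=0 fast=2: a[fast]=4≠a[slow]=2 write a[1]=4, slow++,fast++
slow=1 fast=3: a[fast]=6≠a[slow]=4 write a[2]=6, slow++,fast++
slow=2 fast=4: a[fast]=6=a[slow] dup, fast++
slow=2 fast=5: a[fast]=7≠a[slow]=6 write a[3]=7, slow++,fast++
slow=3 fast=6: a[fast]=8≠a[slow]=7 write a[4]=8, slow++,fast++
slow=4 fast=7: a[fast]=10≠a[slow]=8 write a[5]=10, slow++,fast++
slow=5 fast=8: a[fast]=10=a[slow] dup, fast++
slow=5 fast=9: a[fast]=11≠a[slow]=10 write a[6]=11, slow++,fast++
slow=6 fast=10: a[fast]=12≠a[slow]=11 write a[7]=12, slow++,fast++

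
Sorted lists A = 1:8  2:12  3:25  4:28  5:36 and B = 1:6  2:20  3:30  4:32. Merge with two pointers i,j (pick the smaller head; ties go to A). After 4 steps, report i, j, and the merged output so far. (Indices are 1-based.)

[i=1,j=1] A[i]=8>B[j]=6 take 6 → j++
[i=1,j=2] A[i]=8<=B[j]=20 take 8 → i++
[i=2,j=2] A[i]=12<=B[j]=20 take 12 → i++
[i=3,j=2] A[i]=25>B[j]=20 take 20 → j++

i=3, j=3, merged so far=[6, 8, 12, 20]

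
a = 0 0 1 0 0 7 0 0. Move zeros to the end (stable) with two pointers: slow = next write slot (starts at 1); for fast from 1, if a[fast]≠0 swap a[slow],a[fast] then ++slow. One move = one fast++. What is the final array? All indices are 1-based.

[1, 7, 0, 0, 0, 0, 0, 0]

(s=1,f=1) a[fast]=0 → fast++
(s=1,f=2) a[fast]=0 → fast++
(s=1,f=3) a[fast]=1≠0 swap→a[1]=1 → slow++,fast++
(s=2,f=4) a[fast]=0 → fast++
(s=2,f=5) a[fast]=0 → fast++
(s=2,f=6) a[fast]=7≠0 swap→a[2]=7 → slow++,fast++
(s=3,f=7) a[fast]=0 → fast++
(s=3,f=8) a[fast]=0 → fast++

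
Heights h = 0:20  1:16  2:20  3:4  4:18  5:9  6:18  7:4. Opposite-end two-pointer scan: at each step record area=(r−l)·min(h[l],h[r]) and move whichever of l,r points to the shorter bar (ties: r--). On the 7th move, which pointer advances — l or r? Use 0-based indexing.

[0,7] min(20,4)*7=28 best=28 * → r--
[0,6] min(20,18)*6=108 best=108 * → r--
[0,5] min(20,9)*5=45 best=108 → r--
[0,4] min(20,18)*4=72 best=108 → r--
[0,3] min(20,4)*3=12 best=108 → r--
[0,2] min(20,20)*2=40 best=108 → r--
[0,1] min(20,16)*1=16 best=108 → r--

r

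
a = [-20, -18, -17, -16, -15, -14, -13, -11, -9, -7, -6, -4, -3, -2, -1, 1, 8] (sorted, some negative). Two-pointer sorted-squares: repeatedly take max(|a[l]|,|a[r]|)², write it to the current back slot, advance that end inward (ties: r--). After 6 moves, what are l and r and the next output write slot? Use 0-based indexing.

[0,16] |-20|>|8| out[16]=400 → l++
[1,16] |-18|>|8| out[15]=324 → l++
[2,16] |-17|>|8| out[14]=289 → l++
[3,16] |-16|>|8| out[13]=256 → l++
[4,16] |-15|>|8| out[12]=225 → l++
[5,16] |-14|>|8| out[11]=196 → l++

l=6, r=16, next write slot=10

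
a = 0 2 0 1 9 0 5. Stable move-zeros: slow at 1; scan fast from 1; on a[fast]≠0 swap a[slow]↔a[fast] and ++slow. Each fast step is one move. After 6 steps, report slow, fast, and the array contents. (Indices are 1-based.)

slow=1 fast=1: a[fast]=0, fast++
slow=1 fast=2: a[fast]=2≠0 swap→a[1]=2, slow++,fast++
slow=2 fast=3: a[fast]=0, fast++
slow=2 fast=4: a[fast]=1≠0 swap→a[2]=1, slow++,fast++
slow=3 fast=5: a[fast]=9≠0 swap→a[3]=9, slow++,fast++
slow=4 fast=6: a[fast]=0, fast++

slow=4, fast=7, a=[2, 1, 9, 0, 0, 0, 5]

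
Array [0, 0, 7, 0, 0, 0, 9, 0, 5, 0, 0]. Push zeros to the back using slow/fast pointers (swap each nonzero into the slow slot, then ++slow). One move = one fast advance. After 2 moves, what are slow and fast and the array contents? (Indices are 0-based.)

(s=0,f=0) a[fast]=0 → fast++
(s=0,f=1) a[fast]=0 → fast++

slow=0, fast=2, a=[0, 0, 7, 0, 0, 0, 9, 0, 5, 0, 0]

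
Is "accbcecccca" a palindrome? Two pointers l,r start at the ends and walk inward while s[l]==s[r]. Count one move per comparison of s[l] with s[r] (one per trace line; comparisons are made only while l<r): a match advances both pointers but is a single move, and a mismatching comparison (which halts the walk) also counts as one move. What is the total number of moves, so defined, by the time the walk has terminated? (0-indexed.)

4 moves

l=0 r=10: 'a'=='a', l++,r--
l=1 r=9: 'c'=='c', l++,r--
l=2 r=8: 'c'=='c', l++,r--
l=3 r=7: 'b'!='c', stop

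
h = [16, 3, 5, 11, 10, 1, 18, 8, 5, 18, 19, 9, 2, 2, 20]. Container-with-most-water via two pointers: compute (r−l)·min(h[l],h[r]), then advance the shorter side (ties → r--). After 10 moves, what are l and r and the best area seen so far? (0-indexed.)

[0,14] min(16,20)*14=224 best=224 * → l++
[1,14] min(3,20)*13=39 best=224 → l++
[2,14] min(5,20)*12=60 best=224 → l++
[3,14] min(11,20)*11=121 best=224 → l++
[4,14] min(10,20)*10=100 best=224 → l++
[5,14] min(1,20)*9=9 best=224 → l++
[6,14] min(18,20)*8=144 best=224 → l++
[7,14] min(8,20)*7=56 best=224 → l++
[8,14] min(5,20)*6=30 best=224 → l++
[9,14] min(18,20)*5=90 best=224 → l++

l=10, r=14, best area=224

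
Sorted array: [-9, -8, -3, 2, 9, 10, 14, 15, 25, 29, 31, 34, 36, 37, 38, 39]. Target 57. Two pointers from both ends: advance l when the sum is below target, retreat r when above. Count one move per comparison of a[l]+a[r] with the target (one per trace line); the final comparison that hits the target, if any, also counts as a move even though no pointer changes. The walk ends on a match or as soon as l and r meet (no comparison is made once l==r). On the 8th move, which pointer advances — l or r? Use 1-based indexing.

l=1 r=16: -9+39=30 <57, l++
l=2 r=16: -8+39=31 <57, l++
l=3 r=16: -3+39=36 <57, l++
l=4 r=16: 2+39=41 <57, l++
l=5 r=16: 9+39=48 <57, l++
l=6 r=16: 10+39=49 <57, l++
l=7 r=16: 14+39=53 <57, l++
l=8 r=16: 15+39=54 <57, l++

l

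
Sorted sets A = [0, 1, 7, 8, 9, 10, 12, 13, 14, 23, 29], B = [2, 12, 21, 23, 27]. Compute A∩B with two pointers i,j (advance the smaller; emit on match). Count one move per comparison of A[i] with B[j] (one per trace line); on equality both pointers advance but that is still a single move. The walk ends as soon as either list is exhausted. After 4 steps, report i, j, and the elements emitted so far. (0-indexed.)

[i=0,j=0] 0<2 → i++
[i=1,j=0] 1<2 → i++
[i=2,j=0] 7>2 → j++
[i=2,j=1] 7<12 → i++

i=3, j=1, emitted=[]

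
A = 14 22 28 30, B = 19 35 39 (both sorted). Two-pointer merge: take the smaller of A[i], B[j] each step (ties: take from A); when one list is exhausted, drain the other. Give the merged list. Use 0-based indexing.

[i=0,j=0] A[i]=14<=B[j]=19 take 14 → i++
[i=1,j=0] A[i]=22>B[j]=19 take 19 → j++
[i=1,j=1] A[i]=22<=B[j]=35 take 22 → i++
[i=2,j=1] A[i]=28<=B[j]=35 take 28 → i++
[i=3,j=1] A[i]=30<=B[j]=35 take 30 → i++
[i=4,j=1] A done, take B[j]=35 → j++
[i=4,j=2] A done, take B[j]=39 → j++

[14, 19, 22, 28, 30, 35, 39]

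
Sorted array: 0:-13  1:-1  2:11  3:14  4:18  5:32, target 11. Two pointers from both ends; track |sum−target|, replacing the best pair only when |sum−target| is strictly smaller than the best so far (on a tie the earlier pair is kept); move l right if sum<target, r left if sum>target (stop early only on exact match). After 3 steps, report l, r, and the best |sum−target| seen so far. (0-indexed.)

[0,5] -13+32=19 d=8 * → r--
[0,4] -13+18=5 d=6 * → l++
[1,4] -1+18=17 d=6 → r--

l=1, r=3, best |Δ|=6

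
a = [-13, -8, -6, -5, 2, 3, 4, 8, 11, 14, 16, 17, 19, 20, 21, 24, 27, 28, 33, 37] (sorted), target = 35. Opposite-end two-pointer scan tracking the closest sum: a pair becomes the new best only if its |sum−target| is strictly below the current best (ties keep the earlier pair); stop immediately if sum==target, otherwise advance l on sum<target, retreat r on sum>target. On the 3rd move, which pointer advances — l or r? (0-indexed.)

l

[0,19] -13+37=24 d=11 * → l++
[1,19] -8+37=29 d=6 * → l++
[2,19] -6+37=31 d=4 * → l++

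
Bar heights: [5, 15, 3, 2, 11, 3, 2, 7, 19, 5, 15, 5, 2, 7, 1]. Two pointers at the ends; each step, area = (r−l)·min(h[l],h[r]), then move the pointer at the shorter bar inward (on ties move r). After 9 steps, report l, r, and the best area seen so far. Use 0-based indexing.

l=3, r=8, best area=135

l=0 r=14: min(5,1)*14=14 best=14 *, r--
l=0 r=13: min(5,7)*13=65 best=65 *, l++
l=1 r=13: min(15,7)*12=84 best=84 *, r--
l=1 r=12: min(15,2)*11=22 best=84, r--
l=1 r=11: min(15,5)*10=50 best=84, r--
l=1 r=10: min(15,15)*9=135 best=135 *, r--
l=1 r=9: min(15,5)*8=40 best=135, r--
l=1 r=8: min(15,19)*7=105 best=135, l++
l=2 r=8: min(3,19)*6=18 best=135, l++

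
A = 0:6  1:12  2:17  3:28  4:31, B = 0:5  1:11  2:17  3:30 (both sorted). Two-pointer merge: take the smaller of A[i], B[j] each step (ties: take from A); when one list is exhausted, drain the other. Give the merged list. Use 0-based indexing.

[5, 6, 11, 12, 17, 17, 28, 30, 31]

i=0 j=0: A[i]=6>B[j]=5 take 5, j++
i=0 j=1: A[i]=6<=B[j]=11 take 6, i++
i=1 j=1: A[i]=12>B[j]=11 take 11, j++
i=1 j=2: A[i]=12<=B[j]=17 take 12, i++
i=2 j=2: A[i]=17<=B[j]=17 take 17, i++
i=3 j=2: A[i]=28>B[j]=17 take 17, j++
i=3 j=3: A[i]=28<=B[j]=30 take 28, i++
i=4 j=3: A[i]=31>B[j]=30 take 30, j++
i=4 j=4: B done, take A[i]=31, i++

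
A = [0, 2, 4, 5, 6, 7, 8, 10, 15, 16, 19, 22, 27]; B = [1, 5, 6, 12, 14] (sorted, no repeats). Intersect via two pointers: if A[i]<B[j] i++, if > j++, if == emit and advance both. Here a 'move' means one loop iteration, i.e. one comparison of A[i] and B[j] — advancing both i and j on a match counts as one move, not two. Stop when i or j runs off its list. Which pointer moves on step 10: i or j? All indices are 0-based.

[i=0,j=0] 0<1 → i++
[i=1,j=0] 2>1 → j++
[i=1,j=1] 2<5 → i++
[i=2,j=1] 4<5 → i++
[i=3,j=1] 5==5 emit → i++,j++
[i=4,j=2] 6==6 emit → i++,j++
[i=5,j=3] 7<12 → i++
[i=6,j=3] 8<12 → i++
[i=7,j=3] 10<12 → i++
[i=8,j=3] 15>12 → j++

j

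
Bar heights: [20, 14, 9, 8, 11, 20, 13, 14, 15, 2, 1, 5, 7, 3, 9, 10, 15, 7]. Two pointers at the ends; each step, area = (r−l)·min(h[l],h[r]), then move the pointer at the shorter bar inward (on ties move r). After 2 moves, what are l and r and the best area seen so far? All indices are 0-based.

[0,17] min(20,7)*17=119 best=119 * → r--
[0,16] min(20,15)*16=240 best=240 * → r--

l=0, r=15, best area=240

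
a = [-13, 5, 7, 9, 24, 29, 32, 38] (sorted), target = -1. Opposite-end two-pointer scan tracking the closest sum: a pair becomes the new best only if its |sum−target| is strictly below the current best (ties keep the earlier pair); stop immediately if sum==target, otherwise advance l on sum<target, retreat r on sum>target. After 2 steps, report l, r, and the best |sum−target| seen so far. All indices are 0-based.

l=0, r=5, best |Δ|=20

l=0 r=7: -13+38=25 d=26 *, r--
l=0 r=6: -13+32=19 d=20 *, r--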